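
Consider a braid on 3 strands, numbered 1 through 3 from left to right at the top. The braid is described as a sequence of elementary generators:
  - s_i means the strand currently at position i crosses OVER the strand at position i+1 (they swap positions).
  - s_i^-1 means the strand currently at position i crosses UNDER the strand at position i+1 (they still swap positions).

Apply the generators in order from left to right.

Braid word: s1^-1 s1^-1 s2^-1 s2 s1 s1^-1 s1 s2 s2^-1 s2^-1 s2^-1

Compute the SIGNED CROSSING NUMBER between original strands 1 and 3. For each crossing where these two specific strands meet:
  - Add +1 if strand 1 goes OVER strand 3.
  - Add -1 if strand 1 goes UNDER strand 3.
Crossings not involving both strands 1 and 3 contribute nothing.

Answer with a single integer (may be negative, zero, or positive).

Answer: 2

Derivation:
Gen 1: crossing 1x2. Both 1&3? no. Sum: 0
Gen 2: crossing 2x1. Both 1&3? no. Sum: 0
Gen 3: crossing 2x3. Both 1&3? no. Sum: 0
Gen 4: crossing 3x2. Both 1&3? no. Sum: 0
Gen 5: crossing 1x2. Both 1&3? no. Sum: 0
Gen 6: crossing 2x1. Both 1&3? no. Sum: 0
Gen 7: crossing 1x2. Both 1&3? no. Sum: 0
Gen 8: 1 over 3. Both 1&3? yes. Contrib: +1. Sum: 1
Gen 9: 3 under 1. Both 1&3? yes. Contrib: +1. Sum: 2
Gen 10: 1 under 3. Both 1&3? yes. Contrib: -1. Sum: 1
Gen 11: 3 under 1. Both 1&3? yes. Contrib: +1. Sum: 2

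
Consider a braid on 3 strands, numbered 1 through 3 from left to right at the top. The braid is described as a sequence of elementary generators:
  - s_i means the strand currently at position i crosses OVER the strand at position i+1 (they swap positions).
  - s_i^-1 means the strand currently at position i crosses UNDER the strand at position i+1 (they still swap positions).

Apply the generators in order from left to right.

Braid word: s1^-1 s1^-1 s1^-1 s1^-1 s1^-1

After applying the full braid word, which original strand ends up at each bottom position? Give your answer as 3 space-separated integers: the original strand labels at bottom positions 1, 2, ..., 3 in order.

Gen 1 (s1^-1): strand 1 crosses under strand 2. Perm now: [2 1 3]
Gen 2 (s1^-1): strand 2 crosses under strand 1. Perm now: [1 2 3]
Gen 3 (s1^-1): strand 1 crosses under strand 2. Perm now: [2 1 3]
Gen 4 (s1^-1): strand 2 crosses under strand 1. Perm now: [1 2 3]
Gen 5 (s1^-1): strand 1 crosses under strand 2. Perm now: [2 1 3]

Answer: 2 1 3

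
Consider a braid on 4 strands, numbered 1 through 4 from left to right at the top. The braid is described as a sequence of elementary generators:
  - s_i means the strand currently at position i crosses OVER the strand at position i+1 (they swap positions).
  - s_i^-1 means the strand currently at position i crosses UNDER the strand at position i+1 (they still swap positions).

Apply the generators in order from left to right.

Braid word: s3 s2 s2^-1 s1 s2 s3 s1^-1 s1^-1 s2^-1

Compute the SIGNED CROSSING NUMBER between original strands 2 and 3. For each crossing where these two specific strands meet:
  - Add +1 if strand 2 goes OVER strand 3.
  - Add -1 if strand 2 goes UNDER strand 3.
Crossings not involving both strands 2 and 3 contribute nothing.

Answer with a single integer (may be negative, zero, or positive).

Answer: 0

Derivation:
Gen 1: crossing 3x4. Both 2&3? no. Sum: 0
Gen 2: crossing 2x4. Both 2&3? no. Sum: 0
Gen 3: crossing 4x2. Both 2&3? no. Sum: 0
Gen 4: crossing 1x2. Both 2&3? no. Sum: 0
Gen 5: crossing 1x4. Both 2&3? no. Sum: 0
Gen 6: crossing 1x3. Both 2&3? no. Sum: 0
Gen 7: crossing 2x4. Both 2&3? no. Sum: 0
Gen 8: crossing 4x2. Both 2&3? no. Sum: 0
Gen 9: crossing 4x3. Both 2&3? no. Sum: 0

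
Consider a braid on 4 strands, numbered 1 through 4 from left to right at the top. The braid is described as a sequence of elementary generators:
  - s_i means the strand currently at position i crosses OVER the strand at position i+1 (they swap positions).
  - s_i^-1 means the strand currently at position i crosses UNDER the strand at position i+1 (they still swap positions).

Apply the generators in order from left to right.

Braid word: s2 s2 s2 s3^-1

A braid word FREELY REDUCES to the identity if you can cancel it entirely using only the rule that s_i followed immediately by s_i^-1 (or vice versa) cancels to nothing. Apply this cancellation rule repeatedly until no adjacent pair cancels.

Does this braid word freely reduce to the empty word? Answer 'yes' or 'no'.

Answer: no

Derivation:
Gen 1 (s2): push. Stack: [s2]
Gen 2 (s2): push. Stack: [s2 s2]
Gen 3 (s2): push. Stack: [s2 s2 s2]
Gen 4 (s3^-1): push. Stack: [s2 s2 s2 s3^-1]
Reduced word: s2 s2 s2 s3^-1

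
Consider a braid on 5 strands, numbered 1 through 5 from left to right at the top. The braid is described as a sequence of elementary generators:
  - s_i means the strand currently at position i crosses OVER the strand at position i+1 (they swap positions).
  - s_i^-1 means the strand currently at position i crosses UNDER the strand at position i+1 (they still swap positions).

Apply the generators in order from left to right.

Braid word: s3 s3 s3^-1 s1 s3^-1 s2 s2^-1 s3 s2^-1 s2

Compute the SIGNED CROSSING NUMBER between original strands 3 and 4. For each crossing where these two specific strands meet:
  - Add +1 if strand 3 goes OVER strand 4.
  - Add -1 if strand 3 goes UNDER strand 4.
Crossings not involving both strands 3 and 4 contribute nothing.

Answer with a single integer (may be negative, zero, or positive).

Answer: 1

Derivation:
Gen 1: 3 over 4. Both 3&4? yes. Contrib: +1. Sum: 1
Gen 2: 4 over 3. Both 3&4? yes. Contrib: -1. Sum: 0
Gen 3: 3 under 4. Both 3&4? yes. Contrib: -1. Sum: -1
Gen 4: crossing 1x2. Both 3&4? no. Sum: -1
Gen 5: 4 under 3. Both 3&4? yes. Contrib: +1. Sum: 0
Gen 6: crossing 1x3. Both 3&4? no. Sum: 0
Gen 7: crossing 3x1. Both 3&4? no. Sum: 0
Gen 8: 3 over 4. Both 3&4? yes. Contrib: +1. Sum: 1
Gen 9: crossing 1x4. Both 3&4? no. Sum: 1
Gen 10: crossing 4x1. Both 3&4? no. Sum: 1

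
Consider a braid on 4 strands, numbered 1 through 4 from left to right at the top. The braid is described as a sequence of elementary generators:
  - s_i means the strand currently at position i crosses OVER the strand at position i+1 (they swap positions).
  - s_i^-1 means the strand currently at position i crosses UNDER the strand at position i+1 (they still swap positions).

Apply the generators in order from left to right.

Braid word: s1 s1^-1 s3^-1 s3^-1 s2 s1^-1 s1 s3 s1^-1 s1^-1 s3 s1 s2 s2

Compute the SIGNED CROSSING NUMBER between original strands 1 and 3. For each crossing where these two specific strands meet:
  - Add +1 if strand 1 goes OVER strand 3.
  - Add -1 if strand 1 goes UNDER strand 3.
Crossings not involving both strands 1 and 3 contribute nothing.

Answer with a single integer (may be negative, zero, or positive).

Gen 1: crossing 1x2. Both 1&3? no. Sum: 0
Gen 2: crossing 2x1. Both 1&3? no. Sum: 0
Gen 3: crossing 3x4. Both 1&3? no. Sum: 0
Gen 4: crossing 4x3. Both 1&3? no. Sum: 0
Gen 5: crossing 2x3. Both 1&3? no. Sum: 0
Gen 6: 1 under 3. Both 1&3? yes. Contrib: -1. Sum: -1
Gen 7: 3 over 1. Both 1&3? yes. Contrib: -1. Sum: -2
Gen 8: crossing 2x4. Both 1&3? no. Sum: -2
Gen 9: 1 under 3. Both 1&3? yes. Contrib: -1. Sum: -3
Gen 10: 3 under 1. Both 1&3? yes. Contrib: +1. Sum: -2
Gen 11: crossing 4x2. Both 1&3? no. Sum: -2
Gen 12: 1 over 3. Both 1&3? yes. Contrib: +1. Sum: -1
Gen 13: crossing 1x2. Both 1&3? no. Sum: -1
Gen 14: crossing 2x1. Both 1&3? no. Sum: -1

Answer: -1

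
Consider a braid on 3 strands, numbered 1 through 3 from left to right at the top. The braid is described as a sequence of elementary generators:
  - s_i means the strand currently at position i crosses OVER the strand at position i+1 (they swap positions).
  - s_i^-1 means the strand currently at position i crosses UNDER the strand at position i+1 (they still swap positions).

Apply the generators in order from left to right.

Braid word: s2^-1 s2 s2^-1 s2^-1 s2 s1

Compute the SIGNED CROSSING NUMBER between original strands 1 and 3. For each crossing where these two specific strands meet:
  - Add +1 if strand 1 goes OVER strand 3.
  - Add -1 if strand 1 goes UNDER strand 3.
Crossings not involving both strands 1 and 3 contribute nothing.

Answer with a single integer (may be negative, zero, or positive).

Gen 1: crossing 2x3. Both 1&3? no. Sum: 0
Gen 2: crossing 3x2. Both 1&3? no. Sum: 0
Gen 3: crossing 2x3. Both 1&3? no. Sum: 0
Gen 4: crossing 3x2. Both 1&3? no. Sum: 0
Gen 5: crossing 2x3. Both 1&3? no. Sum: 0
Gen 6: 1 over 3. Both 1&3? yes. Contrib: +1. Sum: 1

Answer: 1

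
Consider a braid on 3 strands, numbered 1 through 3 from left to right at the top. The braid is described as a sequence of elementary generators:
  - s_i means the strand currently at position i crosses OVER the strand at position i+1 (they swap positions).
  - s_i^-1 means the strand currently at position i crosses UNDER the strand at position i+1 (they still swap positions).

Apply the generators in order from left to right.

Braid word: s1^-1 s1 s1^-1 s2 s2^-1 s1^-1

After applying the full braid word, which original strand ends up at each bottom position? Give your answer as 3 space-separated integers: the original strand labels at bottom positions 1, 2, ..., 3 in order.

Answer: 1 2 3

Derivation:
Gen 1 (s1^-1): strand 1 crosses under strand 2. Perm now: [2 1 3]
Gen 2 (s1): strand 2 crosses over strand 1. Perm now: [1 2 3]
Gen 3 (s1^-1): strand 1 crosses under strand 2. Perm now: [2 1 3]
Gen 4 (s2): strand 1 crosses over strand 3. Perm now: [2 3 1]
Gen 5 (s2^-1): strand 3 crosses under strand 1. Perm now: [2 1 3]
Gen 6 (s1^-1): strand 2 crosses under strand 1. Perm now: [1 2 3]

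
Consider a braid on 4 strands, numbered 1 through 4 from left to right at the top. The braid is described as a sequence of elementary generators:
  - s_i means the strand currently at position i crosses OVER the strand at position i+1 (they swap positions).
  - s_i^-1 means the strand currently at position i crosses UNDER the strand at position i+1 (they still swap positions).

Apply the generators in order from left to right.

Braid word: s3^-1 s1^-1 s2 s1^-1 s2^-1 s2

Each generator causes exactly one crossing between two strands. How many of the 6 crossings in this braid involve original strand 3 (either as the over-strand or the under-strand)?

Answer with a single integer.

Answer: 1

Derivation:
Gen 1: crossing 3x4. Involves strand 3? yes. Count so far: 1
Gen 2: crossing 1x2. Involves strand 3? no. Count so far: 1
Gen 3: crossing 1x4. Involves strand 3? no. Count so far: 1
Gen 4: crossing 2x4. Involves strand 3? no. Count so far: 1
Gen 5: crossing 2x1. Involves strand 3? no. Count so far: 1
Gen 6: crossing 1x2. Involves strand 3? no. Count so far: 1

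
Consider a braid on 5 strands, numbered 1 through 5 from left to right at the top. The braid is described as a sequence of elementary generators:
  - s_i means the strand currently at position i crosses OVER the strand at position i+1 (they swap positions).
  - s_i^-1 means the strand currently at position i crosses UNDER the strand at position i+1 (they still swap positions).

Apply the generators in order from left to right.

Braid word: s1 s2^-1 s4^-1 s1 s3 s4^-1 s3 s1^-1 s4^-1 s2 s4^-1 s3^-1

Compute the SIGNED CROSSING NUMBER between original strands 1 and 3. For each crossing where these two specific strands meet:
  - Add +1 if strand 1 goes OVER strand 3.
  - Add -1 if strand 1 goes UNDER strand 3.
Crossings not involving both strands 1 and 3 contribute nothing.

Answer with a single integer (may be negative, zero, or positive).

Gen 1: crossing 1x2. Both 1&3? no. Sum: 0
Gen 2: 1 under 3. Both 1&3? yes. Contrib: -1. Sum: -1
Gen 3: crossing 4x5. Both 1&3? no. Sum: -1
Gen 4: crossing 2x3. Both 1&3? no. Sum: -1
Gen 5: crossing 1x5. Both 1&3? no. Sum: -1
Gen 6: crossing 1x4. Both 1&3? no. Sum: -1
Gen 7: crossing 5x4. Both 1&3? no. Sum: -1
Gen 8: crossing 3x2. Both 1&3? no. Sum: -1
Gen 9: crossing 5x1. Both 1&3? no. Sum: -1
Gen 10: crossing 3x4. Both 1&3? no. Sum: -1
Gen 11: crossing 1x5. Both 1&3? no. Sum: -1
Gen 12: crossing 3x5. Both 1&3? no. Sum: -1

Answer: -1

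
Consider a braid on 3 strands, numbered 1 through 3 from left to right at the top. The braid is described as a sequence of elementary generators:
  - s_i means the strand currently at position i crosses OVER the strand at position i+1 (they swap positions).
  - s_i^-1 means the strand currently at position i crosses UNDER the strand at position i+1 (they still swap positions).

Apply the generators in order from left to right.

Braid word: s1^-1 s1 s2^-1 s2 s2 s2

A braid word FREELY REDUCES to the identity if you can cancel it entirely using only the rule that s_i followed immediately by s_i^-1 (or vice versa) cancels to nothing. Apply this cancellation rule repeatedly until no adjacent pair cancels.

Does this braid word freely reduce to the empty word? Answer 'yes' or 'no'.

Gen 1 (s1^-1): push. Stack: [s1^-1]
Gen 2 (s1): cancels prior s1^-1. Stack: []
Gen 3 (s2^-1): push. Stack: [s2^-1]
Gen 4 (s2): cancels prior s2^-1. Stack: []
Gen 5 (s2): push. Stack: [s2]
Gen 6 (s2): push. Stack: [s2 s2]
Reduced word: s2 s2

Answer: no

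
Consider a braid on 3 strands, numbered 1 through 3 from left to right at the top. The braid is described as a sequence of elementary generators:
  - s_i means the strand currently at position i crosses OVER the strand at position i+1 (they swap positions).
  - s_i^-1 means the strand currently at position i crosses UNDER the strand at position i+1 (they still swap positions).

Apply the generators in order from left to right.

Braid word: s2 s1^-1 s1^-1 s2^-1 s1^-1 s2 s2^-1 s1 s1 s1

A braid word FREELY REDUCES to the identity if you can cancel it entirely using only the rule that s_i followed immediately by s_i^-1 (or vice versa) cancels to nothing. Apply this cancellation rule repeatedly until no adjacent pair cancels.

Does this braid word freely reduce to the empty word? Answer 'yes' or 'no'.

Gen 1 (s2): push. Stack: [s2]
Gen 2 (s1^-1): push. Stack: [s2 s1^-1]
Gen 3 (s1^-1): push. Stack: [s2 s1^-1 s1^-1]
Gen 4 (s2^-1): push. Stack: [s2 s1^-1 s1^-1 s2^-1]
Gen 5 (s1^-1): push. Stack: [s2 s1^-1 s1^-1 s2^-1 s1^-1]
Gen 6 (s2): push. Stack: [s2 s1^-1 s1^-1 s2^-1 s1^-1 s2]
Gen 7 (s2^-1): cancels prior s2. Stack: [s2 s1^-1 s1^-1 s2^-1 s1^-1]
Gen 8 (s1): cancels prior s1^-1. Stack: [s2 s1^-1 s1^-1 s2^-1]
Gen 9 (s1): push. Stack: [s2 s1^-1 s1^-1 s2^-1 s1]
Gen 10 (s1): push. Stack: [s2 s1^-1 s1^-1 s2^-1 s1 s1]
Reduced word: s2 s1^-1 s1^-1 s2^-1 s1 s1

Answer: no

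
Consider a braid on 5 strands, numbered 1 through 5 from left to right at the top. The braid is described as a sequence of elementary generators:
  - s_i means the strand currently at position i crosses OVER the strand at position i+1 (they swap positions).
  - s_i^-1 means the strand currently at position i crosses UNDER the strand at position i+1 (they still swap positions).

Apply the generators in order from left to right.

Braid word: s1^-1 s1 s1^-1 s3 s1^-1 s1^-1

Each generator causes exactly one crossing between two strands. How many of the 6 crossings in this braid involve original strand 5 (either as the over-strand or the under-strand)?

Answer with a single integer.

Answer: 0

Derivation:
Gen 1: crossing 1x2. Involves strand 5? no. Count so far: 0
Gen 2: crossing 2x1. Involves strand 5? no. Count so far: 0
Gen 3: crossing 1x2. Involves strand 5? no. Count so far: 0
Gen 4: crossing 3x4. Involves strand 5? no. Count so far: 0
Gen 5: crossing 2x1. Involves strand 5? no. Count so far: 0
Gen 6: crossing 1x2. Involves strand 5? no. Count so far: 0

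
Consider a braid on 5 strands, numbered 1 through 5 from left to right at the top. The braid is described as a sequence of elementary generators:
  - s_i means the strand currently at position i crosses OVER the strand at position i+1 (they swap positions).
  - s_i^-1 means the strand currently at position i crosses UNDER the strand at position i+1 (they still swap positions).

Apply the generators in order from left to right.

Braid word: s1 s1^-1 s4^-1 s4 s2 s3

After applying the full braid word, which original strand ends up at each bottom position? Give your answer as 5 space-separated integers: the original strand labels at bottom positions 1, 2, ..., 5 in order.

Gen 1 (s1): strand 1 crosses over strand 2. Perm now: [2 1 3 4 5]
Gen 2 (s1^-1): strand 2 crosses under strand 1. Perm now: [1 2 3 4 5]
Gen 3 (s4^-1): strand 4 crosses under strand 5. Perm now: [1 2 3 5 4]
Gen 4 (s4): strand 5 crosses over strand 4. Perm now: [1 2 3 4 5]
Gen 5 (s2): strand 2 crosses over strand 3. Perm now: [1 3 2 4 5]
Gen 6 (s3): strand 2 crosses over strand 4. Perm now: [1 3 4 2 5]

Answer: 1 3 4 2 5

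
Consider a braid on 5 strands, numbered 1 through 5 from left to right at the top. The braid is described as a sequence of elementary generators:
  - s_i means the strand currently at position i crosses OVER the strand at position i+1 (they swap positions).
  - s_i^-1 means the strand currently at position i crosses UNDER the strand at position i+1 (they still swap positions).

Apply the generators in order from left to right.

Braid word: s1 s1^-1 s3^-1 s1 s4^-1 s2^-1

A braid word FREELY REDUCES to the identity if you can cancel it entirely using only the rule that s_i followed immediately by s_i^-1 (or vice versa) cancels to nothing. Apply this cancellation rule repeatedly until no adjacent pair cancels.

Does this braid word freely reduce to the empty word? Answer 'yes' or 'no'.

Gen 1 (s1): push. Stack: [s1]
Gen 2 (s1^-1): cancels prior s1. Stack: []
Gen 3 (s3^-1): push. Stack: [s3^-1]
Gen 4 (s1): push. Stack: [s3^-1 s1]
Gen 5 (s4^-1): push. Stack: [s3^-1 s1 s4^-1]
Gen 6 (s2^-1): push. Stack: [s3^-1 s1 s4^-1 s2^-1]
Reduced word: s3^-1 s1 s4^-1 s2^-1

Answer: no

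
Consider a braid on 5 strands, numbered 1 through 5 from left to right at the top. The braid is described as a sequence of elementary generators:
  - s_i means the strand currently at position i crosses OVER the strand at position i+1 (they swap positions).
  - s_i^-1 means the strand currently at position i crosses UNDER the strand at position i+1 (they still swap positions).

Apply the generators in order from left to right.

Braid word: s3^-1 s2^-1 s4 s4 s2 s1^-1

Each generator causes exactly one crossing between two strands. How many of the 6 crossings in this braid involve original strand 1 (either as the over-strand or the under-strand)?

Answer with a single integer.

Answer: 1

Derivation:
Gen 1: crossing 3x4. Involves strand 1? no. Count so far: 0
Gen 2: crossing 2x4. Involves strand 1? no. Count so far: 0
Gen 3: crossing 3x5. Involves strand 1? no. Count so far: 0
Gen 4: crossing 5x3. Involves strand 1? no. Count so far: 0
Gen 5: crossing 4x2. Involves strand 1? no. Count so far: 0
Gen 6: crossing 1x2. Involves strand 1? yes. Count so far: 1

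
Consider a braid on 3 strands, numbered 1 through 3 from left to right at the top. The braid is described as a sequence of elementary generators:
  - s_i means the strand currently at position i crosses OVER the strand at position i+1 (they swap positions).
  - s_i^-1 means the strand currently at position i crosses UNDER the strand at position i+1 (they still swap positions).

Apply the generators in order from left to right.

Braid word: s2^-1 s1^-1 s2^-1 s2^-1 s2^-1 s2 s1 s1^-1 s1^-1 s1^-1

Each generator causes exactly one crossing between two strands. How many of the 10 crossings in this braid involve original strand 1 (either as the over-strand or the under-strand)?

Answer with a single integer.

Answer: 9

Derivation:
Gen 1: crossing 2x3. Involves strand 1? no. Count so far: 0
Gen 2: crossing 1x3. Involves strand 1? yes. Count so far: 1
Gen 3: crossing 1x2. Involves strand 1? yes. Count so far: 2
Gen 4: crossing 2x1. Involves strand 1? yes. Count so far: 3
Gen 5: crossing 1x2. Involves strand 1? yes. Count so far: 4
Gen 6: crossing 2x1. Involves strand 1? yes. Count so far: 5
Gen 7: crossing 3x1. Involves strand 1? yes. Count so far: 6
Gen 8: crossing 1x3. Involves strand 1? yes. Count so far: 7
Gen 9: crossing 3x1. Involves strand 1? yes. Count so far: 8
Gen 10: crossing 1x3. Involves strand 1? yes. Count so far: 9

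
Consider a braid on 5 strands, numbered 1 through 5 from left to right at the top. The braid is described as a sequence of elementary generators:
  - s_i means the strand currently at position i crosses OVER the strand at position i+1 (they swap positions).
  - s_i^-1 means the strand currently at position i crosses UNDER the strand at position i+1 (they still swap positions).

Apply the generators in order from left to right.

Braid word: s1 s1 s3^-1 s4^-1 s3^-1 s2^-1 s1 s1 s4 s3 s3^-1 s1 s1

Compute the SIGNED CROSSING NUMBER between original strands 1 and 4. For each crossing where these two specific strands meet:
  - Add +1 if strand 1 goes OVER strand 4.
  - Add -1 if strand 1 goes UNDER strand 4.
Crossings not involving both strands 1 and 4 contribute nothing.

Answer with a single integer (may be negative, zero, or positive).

Answer: 0

Derivation:
Gen 1: crossing 1x2. Both 1&4? no. Sum: 0
Gen 2: crossing 2x1. Both 1&4? no. Sum: 0
Gen 3: crossing 3x4. Both 1&4? no. Sum: 0
Gen 4: crossing 3x5. Both 1&4? no. Sum: 0
Gen 5: crossing 4x5. Both 1&4? no. Sum: 0
Gen 6: crossing 2x5. Both 1&4? no. Sum: 0
Gen 7: crossing 1x5. Both 1&4? no. Sum: 0
Gen 8: crossing 5x1. Both 1&4? no. Sum: 0
Gen 9: crossing 4x3. Both 1&4? no. Sum: 0
Gen 10: crossing 2x3. Both 1&4? no. Sum: 0
Gen 11: crossing 3x2. Both 1&4? no. Sum: 0
Gen 12: crossing 1x5. Both 1&4? no. Sum: 0
Gen 13: crossing 5x1. Both 1&4? no. Sum: 0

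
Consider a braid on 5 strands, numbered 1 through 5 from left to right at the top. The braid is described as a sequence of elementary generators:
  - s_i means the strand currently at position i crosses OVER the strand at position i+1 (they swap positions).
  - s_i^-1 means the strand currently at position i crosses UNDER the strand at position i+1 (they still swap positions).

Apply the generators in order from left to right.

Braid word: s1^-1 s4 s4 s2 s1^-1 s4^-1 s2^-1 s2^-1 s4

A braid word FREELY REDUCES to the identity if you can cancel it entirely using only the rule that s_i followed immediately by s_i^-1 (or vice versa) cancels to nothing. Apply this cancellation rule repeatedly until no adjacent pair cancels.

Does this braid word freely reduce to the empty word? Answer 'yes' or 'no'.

Answer: no

Derivation:
Gen 1 (s1^-1): push. Stack: [s1^-1]
Gen 2 (s4): push. Stack: [s1^-1 s4]
Gen 3 (s4): push. Stack: [s1^-1 s4 s4]
Gen 4 (s2): push. Stack: [s1^-1 s4 s4 s2]
Gen 5 (s1^-1): push. Stack: [s1^-1 s4 s4 s2 s1^-1]
Gen 6 (s4^-1): push. Stack: [s1^-1 s4 s4 s2 s1^-1 s4^-1]
Gen 7 (s2^-1): push. Stack: [s1^-1 s4 s4 s2 s1^-1 s4^-1 s2^-1]
Gen 8 (s2^-1): push. Stack: [s1^-1 s4 s4 s2 s1^-1 s4^-1 s2^-1 s2^-1]
Gen 9 (s4): push. Stack: [s1^-1 s4 s4 s2 s1^-1 s4^-1 s2^-1 s2^-1 s4]
Reduced word: s1^-1 s4 s4 s2 s1^-1 s4^-1 s2^-1 s2^-1 s4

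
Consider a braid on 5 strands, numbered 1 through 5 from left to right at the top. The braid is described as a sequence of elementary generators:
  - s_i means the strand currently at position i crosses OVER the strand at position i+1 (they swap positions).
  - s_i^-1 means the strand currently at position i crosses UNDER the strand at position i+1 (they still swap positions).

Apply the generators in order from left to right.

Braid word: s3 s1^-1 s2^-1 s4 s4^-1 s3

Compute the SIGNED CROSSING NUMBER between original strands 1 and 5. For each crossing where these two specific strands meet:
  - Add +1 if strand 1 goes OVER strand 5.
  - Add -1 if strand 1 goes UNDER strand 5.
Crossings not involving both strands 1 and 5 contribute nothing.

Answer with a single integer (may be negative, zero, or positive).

Gen 1: crossing 3x4. Both 1&5? no. Sum: 0
Gen 2: crossing 1x2. Both 1&5? no. Sum: 0
Gen 3: crossing 1x4. Both 1&5? no. Sum: 0
Gen 4: crossing 3x5. Both 1&5? no. Sum: 0
Gen 5: crossing 5x3. Both 1&5? no. Sum: 0
Gen 6: crossing 1x3. Both 1&5? no. Sum: 0

Answer: 0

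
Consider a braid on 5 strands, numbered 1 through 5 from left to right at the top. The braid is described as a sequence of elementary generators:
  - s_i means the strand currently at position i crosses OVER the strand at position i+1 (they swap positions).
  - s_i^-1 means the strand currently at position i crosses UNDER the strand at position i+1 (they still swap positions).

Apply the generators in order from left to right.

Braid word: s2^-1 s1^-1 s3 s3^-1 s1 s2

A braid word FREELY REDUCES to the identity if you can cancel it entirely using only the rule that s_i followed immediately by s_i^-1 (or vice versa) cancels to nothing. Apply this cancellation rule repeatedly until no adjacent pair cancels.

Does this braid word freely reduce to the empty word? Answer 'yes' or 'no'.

Gen 1 (s2^-1): push. Stack: [s2^-1]
Gen 2 (s1^-1): push. Stack: [s2^-1 s1^-1]
Gen 3 (s3): push. Stack: [s2^-1 s1^-1 s3]
Gen 4 (s3^-1): cancels prior s3. Stack: [s2^-1 s1^-1]
Gen 5 (s1): cancels prior s1^-1. Stack: [s2^-1]
Gen 6 (s2): cancels prior s2^-1. Stack: []
Reduced word: (empty)

Answer: yes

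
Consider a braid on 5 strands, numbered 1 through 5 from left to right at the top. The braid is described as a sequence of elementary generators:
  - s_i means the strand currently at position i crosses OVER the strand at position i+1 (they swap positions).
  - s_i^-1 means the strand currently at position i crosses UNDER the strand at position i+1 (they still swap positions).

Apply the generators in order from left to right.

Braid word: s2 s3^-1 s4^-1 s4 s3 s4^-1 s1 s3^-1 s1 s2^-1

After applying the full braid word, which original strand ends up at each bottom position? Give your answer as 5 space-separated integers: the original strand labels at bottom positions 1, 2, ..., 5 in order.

Answer: 1 5 3 2 4

Derivation:
Gen 1 (s2): strand 2 crosses over strand 3. Perm now: [1 3 2 4 5]
Gen 2 (s3^-1): strand 2 crosses under strand 4. Perm now: [1 3 4 2 5]
Gen 3 (s4^-1): strand 2 crosses under strand 5. Perm now: [1 3 4 5 2]
Gen 4 (s4): strand 5 crosses over strand 2. Perm now: [1 3 4 2 5]
Gen 5 (s3): strand 4 crosses over strand 2. Perm now: [1 3 2 4 5]
Gen 6 (s4^-1): strand 4 crosses under strand 5. Perm now: [1 3 2 5 4]
Gen 7 (s1): strand 1 crosses over strand 3. Perm now: [3 1 2 5 4]
Gen 8 (s3^-1): strand 2 crosses under strand 5. Perm now: [3 1 5 2 4]
Gen 9 (s1): strand 3 crosses over strand 1. Perm now: [1 3 5 2 4]
Gen 10 (s2^-1): strand 3 crosses under strand 5. Perm now: [1 5 3 2 4]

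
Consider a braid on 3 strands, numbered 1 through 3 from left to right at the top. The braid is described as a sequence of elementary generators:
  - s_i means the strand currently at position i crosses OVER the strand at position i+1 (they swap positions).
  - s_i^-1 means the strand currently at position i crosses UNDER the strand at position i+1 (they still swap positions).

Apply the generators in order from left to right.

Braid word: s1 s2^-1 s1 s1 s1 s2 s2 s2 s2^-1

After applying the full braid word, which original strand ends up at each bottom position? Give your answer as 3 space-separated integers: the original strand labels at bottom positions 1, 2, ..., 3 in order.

Answer: 3 2 1

Derivation:
Gen 1 (s1): strand 1 crosses over strand 2. Perm now: [2 1 3]
Gen 2 (s2^-1): strand 1 crosses under strand 3. Perm now: [2 3 1]
Gen 3 (s1): strand 2 crosses over strand 3. Perm now: [3 2 1]
Gen 4 (s1): strand 3 crosses over strand 2. Perm now: [2 3 1]
Gen 5 (s1): strand 2 crosses over strand 3. Perm now: [3 2 1]
Gen 6 (s2): strand 2 crosses over strand 1. Perm now: [3 1 2]
Gen 7 (s2): strand 1 crosses over strand 2. Perm now: [3 2 1]
Gen 8 (s2): strand 2 crosses over strand 1. Perm now: [3 1 2]
Gen 9 (s2^-1): strand 1 crosses under strand 2. Perm now: [3 2 1]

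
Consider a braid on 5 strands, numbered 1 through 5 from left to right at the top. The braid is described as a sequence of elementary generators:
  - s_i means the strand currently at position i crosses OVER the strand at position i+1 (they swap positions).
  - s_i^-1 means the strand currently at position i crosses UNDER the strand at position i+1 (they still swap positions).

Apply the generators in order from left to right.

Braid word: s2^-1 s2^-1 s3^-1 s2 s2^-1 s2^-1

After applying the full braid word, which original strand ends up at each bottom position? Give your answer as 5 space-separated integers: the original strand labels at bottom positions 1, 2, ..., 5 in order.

Gen 1 (s2^-1): strand 2 crosses under strand 3. Perm now: [1 3 2 4 5]
Gen 2 (s2^-1): strand 3 crosses under strand 2. Perm now: [1 2 3 4 5]
Gen 3 (s3^-1): strand 3 crosses under strand 4. Perm now: [1 2 4 3 5]
Gen 4 (s2): strand 2 crosses over strand 4. Perm now: [1 4 2 3 5]
Gen 5 (s2^-1): strand 4 crosses under strand 2. Perm now: [1 2 4 3 5]
Gen 6 (s2^-1): strand 2 crosses under strand 4. Perm now: [1 4 2 3 5]

Answer: 1 4 2 3 5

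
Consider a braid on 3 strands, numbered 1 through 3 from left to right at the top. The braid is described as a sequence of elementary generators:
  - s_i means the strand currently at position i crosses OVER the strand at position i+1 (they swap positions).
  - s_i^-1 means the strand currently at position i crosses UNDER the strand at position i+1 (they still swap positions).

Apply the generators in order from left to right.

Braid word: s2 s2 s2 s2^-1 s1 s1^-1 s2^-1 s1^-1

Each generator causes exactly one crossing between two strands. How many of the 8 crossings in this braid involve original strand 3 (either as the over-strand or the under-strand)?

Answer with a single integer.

Gen 1: crossing 2x3. Involves strand 3? yes. Count so far: 1
Gen 2: crossing 3x2. Involves strand 3? yes. Count so far: 2
Gen 3: crossing 2x3. Involves strand 3? yes. Count so far: 3
Gen 4: crossing 3x2. Involves strand 3? yes. Count so far: 4
Gen 5: crossing 1x2. Involves strand 3? no. Count so far: 4
Gen 6: crossing 2x1. Involves strand 3? no. Count so far: 4
Gen 7: crossing 2x3. Involves strand 3? yes. Count so far: 5
Gen 8: crossing 1x3. Involves strand 3? yes. Count so far: 6

Answer: 6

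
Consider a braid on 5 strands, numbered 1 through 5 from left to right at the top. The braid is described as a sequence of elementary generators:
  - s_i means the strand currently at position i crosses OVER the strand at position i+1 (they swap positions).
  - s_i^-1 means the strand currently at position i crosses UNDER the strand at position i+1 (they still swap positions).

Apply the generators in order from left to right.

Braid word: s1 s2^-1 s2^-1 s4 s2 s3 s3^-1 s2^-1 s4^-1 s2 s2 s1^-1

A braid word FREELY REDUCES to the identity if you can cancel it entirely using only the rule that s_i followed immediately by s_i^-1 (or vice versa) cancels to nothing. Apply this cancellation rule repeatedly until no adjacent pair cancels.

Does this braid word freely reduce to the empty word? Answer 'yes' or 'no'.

Gen 1 (s1): push. Stack: [s1]
Gen 2 (s2^-1): push. Stack: [s1 s2^-1]
Gen 3 (s2^-1): push. Stack: [s1 s2^-1 s2^-1]
Gen 4 (s4): push. Stack: [s1 s2^-1 s2^-1 s4]
Gen 5 (s2): push. Stack: [s1 s2^-1 s2^-1 s4 s2]
Gen 6 (s3): push. Stack: [s1 s2^-1 s2^-1 s4 s2 s3]
Gen 7 (s3^-1): cancels prior s3. Stack: [s1 s2^-1 s2^-1 s4 s2]
Gen 8 (s2^-1): cancels prior s2. Stack: [s1 s2^-1 s2^-1 s4]
Gen 9 (s4^-1): cancels prior s4. Stack: [s1 s2^-1 s2^-1]
Gen 10 (s2): cancels prior s2^-1. Stack: [s1 s2^-1]
Gen 11 (s2): cancels prior s2^-1. Stack: [s1]
Gen 12 (s1^-1): cancels prior s1. Stack: []
Reduced word: (empty)

Answer: yes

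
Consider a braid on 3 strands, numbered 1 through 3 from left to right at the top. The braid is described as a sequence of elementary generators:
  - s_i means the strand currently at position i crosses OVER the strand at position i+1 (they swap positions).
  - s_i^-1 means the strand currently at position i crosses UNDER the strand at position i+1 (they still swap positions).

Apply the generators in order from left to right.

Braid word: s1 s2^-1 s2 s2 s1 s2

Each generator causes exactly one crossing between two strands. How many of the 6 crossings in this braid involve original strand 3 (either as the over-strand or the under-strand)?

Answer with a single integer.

Answer: 4

Derivation:
Gen 1: crossing 1x2. Involves strand 3? no. Count so far: 0
Gen 2: crossing 1x3. Involves strand 3? yes. Count so far: 1
Gen 3: crossing 3x1. Involves strand 3? yes. Count so far: 2
Gen 4: crossing 1x3. Involves strand 3? yes. Count so far: 3
Gen 5: crossing 2x3. Involves strand 3? yes. Count so far: 4
Gen 6: crossing 2x1. Involves strand 3? no. Count so far: 4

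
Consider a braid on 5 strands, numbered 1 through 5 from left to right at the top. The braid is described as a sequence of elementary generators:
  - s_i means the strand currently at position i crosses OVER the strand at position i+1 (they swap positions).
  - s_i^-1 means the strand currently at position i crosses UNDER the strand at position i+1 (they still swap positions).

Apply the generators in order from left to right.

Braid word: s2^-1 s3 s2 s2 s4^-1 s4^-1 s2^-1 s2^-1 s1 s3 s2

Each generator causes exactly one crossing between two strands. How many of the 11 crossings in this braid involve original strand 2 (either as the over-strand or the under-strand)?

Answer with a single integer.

Answer: 6

Derivation:
Gen 1: crossing 2x3. Involves strand 2? yes. Count so far: 1
Gen 2: crossing 2x4. Involves strand 2? yes. Count so far: 2
Gen 3: crossing 3x4. Involves strand 2? no. Count so far: 2
Gen 4: crossing 4x3. Involves strand 2? no. Count so far: 2
Gen 5: crossing 2x5. Involves strand 2? yes. Count so far: 3
Gen 6: crossing 5x2. Involves strand 2? yes. Count so far: 4
Gen 7: crossing 3x4. Involves strand 2? no. Count so far: 4
Gen 8: crossing 4x3. Involves strand 2? no. Count so far: 4
Gen 9: crossing 1x3. Involves strand 2? no. Count so far: 4
Gen 10: crossing 4x2. Involves strand 2? yes. Count so far: 5
Gen 11: crossing 1x2. Involves strand 2? yes. Count so far: 6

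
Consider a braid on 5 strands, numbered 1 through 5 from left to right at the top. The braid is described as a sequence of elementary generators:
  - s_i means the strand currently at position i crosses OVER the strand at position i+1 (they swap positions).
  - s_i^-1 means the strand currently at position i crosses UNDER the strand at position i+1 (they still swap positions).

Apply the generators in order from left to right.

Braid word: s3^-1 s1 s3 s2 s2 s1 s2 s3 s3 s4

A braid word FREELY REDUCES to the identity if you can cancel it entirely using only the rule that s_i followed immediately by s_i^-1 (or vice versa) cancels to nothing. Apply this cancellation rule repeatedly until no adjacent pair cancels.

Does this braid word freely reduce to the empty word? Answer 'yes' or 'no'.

Gen 1 (s3^-1): push. Stack: [s3^-1]
Gen 2 (s1): push. Stack: [s3^-1 s1]
Gen 3 (s3): push. Stack: [s3^-1 s1 s3]
Gen 4 (s2): push. Stack: [s3^-1 s1 s3 s2]
Gen 5 (s2): push. Stack: [s3^-1 s1 s3 s2 s2]
Gen 6 (s1): push. Stack: [s3^-1 s1 s3 s2 s2 s1]
Gen 7 (s2): push. Stack: [s3^-1 s1 s3 s2 s2 s1 s2]
Gen 8 (s3): push. Stack: [s3^-1 s1 s3 s2 s2 s1 s2 s3]
Gen 9 (s3): push. Stack: [s3^-1 s1 s3 s2 s2 s1 s2 s3 s3]
Gen 10 (s4): push. Stack: [s3^-1 s1 s3 s2 s2 s1 s2 s3 s3 s4]
Reduced word: s3^-1 s1 s3 s2 s2 s1 s2 s3 s3 s4

Answer: no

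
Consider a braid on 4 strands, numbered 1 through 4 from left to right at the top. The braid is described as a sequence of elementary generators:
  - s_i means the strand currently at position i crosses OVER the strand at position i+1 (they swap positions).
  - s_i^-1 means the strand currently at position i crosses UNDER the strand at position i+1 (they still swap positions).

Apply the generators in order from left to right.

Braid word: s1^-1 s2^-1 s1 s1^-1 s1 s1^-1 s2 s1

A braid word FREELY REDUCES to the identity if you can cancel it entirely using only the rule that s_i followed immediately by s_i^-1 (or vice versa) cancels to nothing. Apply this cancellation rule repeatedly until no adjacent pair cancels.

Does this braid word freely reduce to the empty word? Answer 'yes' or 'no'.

Gen 1 (s1^-1): push. Stack: [s1^-1]
Gen 2 (s2^-1): push. Stack: [s1^-1 s2^-1]
Gen 3 (s1): push. Stack: [s1^-1 s2^-1 s1]
Gen 4 (s1^-1): cancels prior s1. Stack: [s1^-1 s2^-1]
Gen 5 (s1): push. Stack: [s1^-1 s2^-1 s1]
Gen 6 (s1^-1): cancels prior s1. Stack: [s1^-1 s2^-1]
Gen 7 (s2): cancels prior s2^-1. Stack: [s1^-1]
Gen 8 (s1): cancels prior s1^-1. Stack: []
Reduced word: (empty)

Answer: yes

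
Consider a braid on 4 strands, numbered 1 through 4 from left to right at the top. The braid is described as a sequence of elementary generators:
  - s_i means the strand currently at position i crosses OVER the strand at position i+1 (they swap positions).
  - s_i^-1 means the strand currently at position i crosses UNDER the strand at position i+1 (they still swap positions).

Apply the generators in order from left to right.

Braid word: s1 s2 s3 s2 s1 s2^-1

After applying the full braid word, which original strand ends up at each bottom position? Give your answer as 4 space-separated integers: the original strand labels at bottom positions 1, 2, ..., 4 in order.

Gen 1 (s1): strand 1 crosses over strand 2. Perm now: [2 1 3 4]
Gen 2 (s2): strand 1 crosses over strand 3. Perm now: [2 3 1 4]
Gen 3 (s3): strand 1 crosses over strand 4. Perm now: [2 3 4 1]
Gen 4 (s2): strand 3 crosses over strand 4. Perm now: [2 4 3 1]
Gen 5 (s1): strand 2 crosses over strand 4. Perm now: [4 2 3 1]
Gen 6 (s2^-1): strand 2 crosses under strand 3. Perm now: [4 3 2 1]

Answer: 4 3 2 1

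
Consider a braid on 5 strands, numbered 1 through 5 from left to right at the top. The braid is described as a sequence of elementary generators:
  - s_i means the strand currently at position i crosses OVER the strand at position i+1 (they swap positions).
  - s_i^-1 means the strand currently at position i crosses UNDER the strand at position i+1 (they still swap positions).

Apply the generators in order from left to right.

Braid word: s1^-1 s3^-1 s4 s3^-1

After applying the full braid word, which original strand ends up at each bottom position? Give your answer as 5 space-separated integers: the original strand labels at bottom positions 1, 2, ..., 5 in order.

Answer: 2 1 5 4 3

Derivation:
Gen 1 (s1^-1): strand 1 crosses under strand 2. Perm now: [2 1 3 4 5]
Gen 2 (s3^-1): strand 3 crosses under strand 4. Perm now: [2 1 4 3 5]
Gen 3 (s4): strand 3 crosses over strand 5. Perm now: [2 1 4 5 3]
Gen 4 (s3^-1): strand 4 crosses under strand 5. Perm now: [2 1 5 4 3]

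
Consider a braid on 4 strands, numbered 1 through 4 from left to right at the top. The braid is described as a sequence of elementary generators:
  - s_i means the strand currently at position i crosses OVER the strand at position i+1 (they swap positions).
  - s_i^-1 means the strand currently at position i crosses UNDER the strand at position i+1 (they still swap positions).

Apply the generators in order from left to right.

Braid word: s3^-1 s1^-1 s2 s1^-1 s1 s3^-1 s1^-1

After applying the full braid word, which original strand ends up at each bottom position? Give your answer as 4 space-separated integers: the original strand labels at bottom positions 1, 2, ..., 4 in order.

Gen 1 (s3^-1): strand 3 crosses under strand 4. Perm now: [1 2 4 3]
Gen 2 (s1^-1): strand 1 crosses under strand 2. Perm now: [2 1 4 3]
Gen 3 (s2): strand 1 crosses over strand 4. Perm now: [2 4 1 3]
Gen 4 (s1^-1): strand 2 crosses under strand 4. Perm now: [4 2 1 3]
Gen 5 (s1): strand 4 crosses over strand 2. Perm now: [2 4 1 3]
Gen 6 (s3^-1): strand 1 crosses under strand 3. Perm now: [2 4 3 1]
Gen 7 (s1^-1): strand 2 crosses under strand 4. Perm now: [4 2 3 1]

Answer: 4 2 3 1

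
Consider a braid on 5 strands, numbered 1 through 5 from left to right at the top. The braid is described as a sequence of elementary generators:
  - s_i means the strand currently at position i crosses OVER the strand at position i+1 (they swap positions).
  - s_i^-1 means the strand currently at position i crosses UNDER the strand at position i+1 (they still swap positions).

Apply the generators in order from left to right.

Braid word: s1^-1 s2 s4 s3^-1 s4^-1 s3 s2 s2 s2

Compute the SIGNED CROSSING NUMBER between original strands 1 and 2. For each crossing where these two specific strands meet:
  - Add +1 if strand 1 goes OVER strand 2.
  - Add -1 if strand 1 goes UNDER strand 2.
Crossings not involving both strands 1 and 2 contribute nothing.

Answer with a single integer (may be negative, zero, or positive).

Gen 1: 1 under 2. Both 1&2? yes. Contrib: -1. Sum: -1
Gen 2: crossing 1x3. Both 1&2? no. Sum: -1
Gen 3: crossing 4x5. Both 1&2? no. Sum: -1
Gen 4: crossing 1x5. Both 1&2? no. Sum: -1
Gen 5: crossing 1x4. Both 1&2? no. Sum: -1
Gen 6: crossing 5x4. Both 1&2? no. Sum: -1
Gen 7: crossing 3x4. Both 1&2? no. Sum: -1
Gen 8: crossing 4x3. Both 1&2? no. Sum: -1
Gen 9: crossing 3x4. Both 1&2? no. Sum: -1

Answer: -1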